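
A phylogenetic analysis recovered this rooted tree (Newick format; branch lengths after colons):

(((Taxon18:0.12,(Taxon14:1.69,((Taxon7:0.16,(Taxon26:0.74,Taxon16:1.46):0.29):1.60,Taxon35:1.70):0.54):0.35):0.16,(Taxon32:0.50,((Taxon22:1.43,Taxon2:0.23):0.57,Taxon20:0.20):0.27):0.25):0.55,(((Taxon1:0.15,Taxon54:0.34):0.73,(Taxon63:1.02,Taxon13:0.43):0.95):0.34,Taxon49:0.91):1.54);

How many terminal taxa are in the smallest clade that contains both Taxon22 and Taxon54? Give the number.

The MRCA of Taxon22 and Taxon54 is the root, so the clade is the entire tree.
That clade contains 15 terminal taxa: Taxon1, Taxon13, Taxon14, Taxon16, Taxon18, Taxon2, Taxon20, Taxon22, Taxon26, Taxon32, Taxon35, Taxon49, Taxon54, Taxon63, Taxon7.

15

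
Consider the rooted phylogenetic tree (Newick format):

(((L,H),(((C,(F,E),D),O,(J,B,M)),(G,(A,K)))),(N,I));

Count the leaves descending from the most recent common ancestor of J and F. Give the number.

8

The MRCA of J and F is the node subtending ((C,(F,E),D),O,(J,B,M)).
That clade contains 8 terminal taxa: B, C, D, E, F, J, M, O.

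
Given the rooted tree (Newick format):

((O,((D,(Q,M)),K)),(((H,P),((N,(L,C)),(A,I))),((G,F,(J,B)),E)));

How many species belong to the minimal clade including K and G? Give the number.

17

The MRCA of K and G is the root, so the clade is the entire tree.
That clade contains 17 terminal taxa: A, B, C, D, E, F, G, H, I, J, K, L, M, N, O, P, Q.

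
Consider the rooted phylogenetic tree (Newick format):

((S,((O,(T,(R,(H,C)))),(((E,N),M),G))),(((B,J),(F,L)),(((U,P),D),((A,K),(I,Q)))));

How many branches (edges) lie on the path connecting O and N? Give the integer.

The MRCA of O and N is the node subtending ((O,(T,(R,(H,C)))),(((E,N),M),G)).
From O up to that node: 2 branches. From N up to the same node: 4 branches. Total: 2 + 4 = 6.

6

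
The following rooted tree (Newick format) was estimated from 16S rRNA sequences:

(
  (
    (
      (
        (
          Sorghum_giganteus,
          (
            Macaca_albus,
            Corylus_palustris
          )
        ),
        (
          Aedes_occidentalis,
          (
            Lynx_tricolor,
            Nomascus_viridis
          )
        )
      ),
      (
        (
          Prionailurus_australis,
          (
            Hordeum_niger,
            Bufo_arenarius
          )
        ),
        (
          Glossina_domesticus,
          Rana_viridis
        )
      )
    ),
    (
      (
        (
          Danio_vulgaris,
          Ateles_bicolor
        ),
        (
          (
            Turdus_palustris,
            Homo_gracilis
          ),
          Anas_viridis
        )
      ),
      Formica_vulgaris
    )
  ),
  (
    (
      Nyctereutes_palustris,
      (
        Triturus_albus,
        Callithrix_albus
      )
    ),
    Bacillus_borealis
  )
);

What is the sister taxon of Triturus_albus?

Callithrix_albus

Triturus_albus attaches to the tree at the node subtending (Triturus_albus,Callithrix_albus).
The other lineage descending from that same node — the sister group — is the single tip Callithrix_albus.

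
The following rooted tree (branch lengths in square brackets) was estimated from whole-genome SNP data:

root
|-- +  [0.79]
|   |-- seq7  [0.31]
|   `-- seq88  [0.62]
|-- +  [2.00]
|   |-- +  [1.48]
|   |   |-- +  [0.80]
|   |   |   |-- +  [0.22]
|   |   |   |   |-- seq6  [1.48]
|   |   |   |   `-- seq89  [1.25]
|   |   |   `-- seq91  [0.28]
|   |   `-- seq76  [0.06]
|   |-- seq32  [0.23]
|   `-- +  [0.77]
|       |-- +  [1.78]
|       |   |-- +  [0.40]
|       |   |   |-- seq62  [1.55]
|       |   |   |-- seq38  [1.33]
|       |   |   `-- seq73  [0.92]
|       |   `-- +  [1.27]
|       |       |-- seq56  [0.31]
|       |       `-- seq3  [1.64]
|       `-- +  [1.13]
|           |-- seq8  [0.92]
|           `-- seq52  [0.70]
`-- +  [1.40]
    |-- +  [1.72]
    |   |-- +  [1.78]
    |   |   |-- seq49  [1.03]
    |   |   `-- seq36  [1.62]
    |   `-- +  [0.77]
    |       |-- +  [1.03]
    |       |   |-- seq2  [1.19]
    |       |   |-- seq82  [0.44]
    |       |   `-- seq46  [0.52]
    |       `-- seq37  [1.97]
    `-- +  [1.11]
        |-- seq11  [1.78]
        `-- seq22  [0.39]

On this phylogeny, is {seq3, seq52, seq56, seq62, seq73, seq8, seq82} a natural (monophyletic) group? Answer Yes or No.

The MRCA of the listed taxa is the root, so the smallest clade containing them is the whole tree.
That clade also contains seq11, seq2, seq22, seq32, seq36, seq37, seq38, seq46, seq49, seq6, seq7, seq76, seq88, seq89, seq91, which are not in the proposed group, so the group is not monophyletic.

No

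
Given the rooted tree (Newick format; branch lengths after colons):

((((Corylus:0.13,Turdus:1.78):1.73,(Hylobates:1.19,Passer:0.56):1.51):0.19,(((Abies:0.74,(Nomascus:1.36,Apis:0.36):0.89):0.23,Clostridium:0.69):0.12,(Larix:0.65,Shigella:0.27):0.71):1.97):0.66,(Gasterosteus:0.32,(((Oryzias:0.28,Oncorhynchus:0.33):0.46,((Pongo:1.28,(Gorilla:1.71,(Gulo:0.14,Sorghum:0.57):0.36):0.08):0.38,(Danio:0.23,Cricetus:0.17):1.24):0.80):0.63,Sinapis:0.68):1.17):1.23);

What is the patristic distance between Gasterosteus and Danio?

4.39

The path runs Gasterosteus → … → MRCA → … → Danio; the MRCA is the node subtending (Gasterosteus,(((Oryzias,Oncorhynchus),((Pongo,(Gorilla,(Gulo,Sorghum))),(Danio,Cricetus))),Sinapis)).
Branch lengths along that path: 0.32 + 1.17 + 0.63 + 0.80 + 1.24 + 0.23 = 4.39.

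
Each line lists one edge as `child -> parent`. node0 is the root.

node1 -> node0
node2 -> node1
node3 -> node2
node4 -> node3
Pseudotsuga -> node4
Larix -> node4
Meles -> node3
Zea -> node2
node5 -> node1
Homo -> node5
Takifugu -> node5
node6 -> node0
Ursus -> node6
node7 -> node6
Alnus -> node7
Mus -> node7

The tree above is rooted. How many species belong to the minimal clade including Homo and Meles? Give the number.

6

The MRCA of Homo and Meles is the node subtending ((((Pseudotsuga,Larix),Meles),Zea),(Homo,Takifugu)).
That clade contains 6 terminal taxa: Homo, Larix, Meles, Pseudotsuga, Takifugu, Zea.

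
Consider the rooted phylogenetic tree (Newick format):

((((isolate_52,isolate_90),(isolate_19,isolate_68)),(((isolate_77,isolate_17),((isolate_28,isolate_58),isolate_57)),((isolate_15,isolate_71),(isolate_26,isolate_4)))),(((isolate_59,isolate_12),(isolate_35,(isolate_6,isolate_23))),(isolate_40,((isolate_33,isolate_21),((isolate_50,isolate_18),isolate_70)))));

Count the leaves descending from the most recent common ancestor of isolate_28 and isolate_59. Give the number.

24

The MRCA of isolate_28 and isolate_59 is the root, so the clade is the entire tree.
That clade contains 24 terminal taxa: isolate_12, isolate_15, isolate_17, isolate_18, isolate_19, isolate_21, isolate_23, isolate_26, isolate_28, isolate_33, isolate_35, isolate_4, isolate_40, isolate_50, isolate_52, isolate_57, isolate_58, isolate_59, isolate_6, isolate_68, isolate_70, isolate_71, isolate_77, isolate_90.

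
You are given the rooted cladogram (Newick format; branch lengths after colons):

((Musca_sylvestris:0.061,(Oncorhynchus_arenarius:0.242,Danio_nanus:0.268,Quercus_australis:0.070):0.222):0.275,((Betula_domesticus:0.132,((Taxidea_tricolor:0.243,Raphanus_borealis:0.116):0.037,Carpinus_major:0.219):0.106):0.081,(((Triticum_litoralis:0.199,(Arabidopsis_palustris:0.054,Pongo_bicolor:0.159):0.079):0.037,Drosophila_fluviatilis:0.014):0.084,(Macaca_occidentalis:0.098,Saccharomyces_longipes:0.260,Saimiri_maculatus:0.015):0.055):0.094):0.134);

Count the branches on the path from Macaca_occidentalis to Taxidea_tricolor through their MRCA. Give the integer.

7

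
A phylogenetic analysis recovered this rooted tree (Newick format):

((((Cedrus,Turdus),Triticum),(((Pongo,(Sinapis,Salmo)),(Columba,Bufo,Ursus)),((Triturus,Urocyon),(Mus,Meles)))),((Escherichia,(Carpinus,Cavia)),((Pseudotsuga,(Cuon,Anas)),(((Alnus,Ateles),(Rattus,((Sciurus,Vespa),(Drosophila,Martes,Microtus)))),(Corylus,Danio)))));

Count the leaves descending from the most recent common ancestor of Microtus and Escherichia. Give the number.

The MRCA of Microtus and Escherichia is the node subtending ((Escherichia,(Carpinus,Cavia)),((Pseudotsuga,(Cuon,Anas)),(((Alnus,Ateles),(Rattus,((Sciurus,Vespa),(Drosophila,Martes,Microtus)))),(Corylus,Danio)))).
That clade contains 16 terminal taxa: Alnus, Anas, Ateles, Carpinus, Cavia, Corylus, Cuon, Danio, Drosophila, Escherichia, Martes, Microtus, Pseudotsuga, Rattus, Sciurus, Vespa.

16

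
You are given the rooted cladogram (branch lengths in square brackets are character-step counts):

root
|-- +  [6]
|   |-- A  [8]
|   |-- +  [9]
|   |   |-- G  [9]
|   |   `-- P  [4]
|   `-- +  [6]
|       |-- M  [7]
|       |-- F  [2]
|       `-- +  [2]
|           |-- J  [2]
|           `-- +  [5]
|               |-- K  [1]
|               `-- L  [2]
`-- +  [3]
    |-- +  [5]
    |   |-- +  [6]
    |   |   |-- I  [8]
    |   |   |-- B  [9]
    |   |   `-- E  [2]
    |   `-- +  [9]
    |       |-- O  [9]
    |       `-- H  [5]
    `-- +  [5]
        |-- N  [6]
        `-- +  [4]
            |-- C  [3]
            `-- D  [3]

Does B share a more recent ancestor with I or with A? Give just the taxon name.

I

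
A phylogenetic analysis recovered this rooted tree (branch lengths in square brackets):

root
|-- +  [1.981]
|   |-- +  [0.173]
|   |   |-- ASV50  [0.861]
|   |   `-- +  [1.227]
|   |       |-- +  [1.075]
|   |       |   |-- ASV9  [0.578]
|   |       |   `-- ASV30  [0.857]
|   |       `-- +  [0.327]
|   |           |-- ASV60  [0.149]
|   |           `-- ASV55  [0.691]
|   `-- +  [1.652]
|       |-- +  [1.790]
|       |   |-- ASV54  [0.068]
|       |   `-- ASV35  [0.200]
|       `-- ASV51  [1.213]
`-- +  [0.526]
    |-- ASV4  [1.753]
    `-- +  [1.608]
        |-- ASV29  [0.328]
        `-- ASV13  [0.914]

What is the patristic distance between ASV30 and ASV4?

The path runs ASV30 → … → MRCA → … → ASV4; the MRCA is the root of the tree.
Branch lengths along that path: 0.857 + 1.075 + 1.227 + 0.173 + 1.981 + 0.526 + 1.753 = 7.592.

7.592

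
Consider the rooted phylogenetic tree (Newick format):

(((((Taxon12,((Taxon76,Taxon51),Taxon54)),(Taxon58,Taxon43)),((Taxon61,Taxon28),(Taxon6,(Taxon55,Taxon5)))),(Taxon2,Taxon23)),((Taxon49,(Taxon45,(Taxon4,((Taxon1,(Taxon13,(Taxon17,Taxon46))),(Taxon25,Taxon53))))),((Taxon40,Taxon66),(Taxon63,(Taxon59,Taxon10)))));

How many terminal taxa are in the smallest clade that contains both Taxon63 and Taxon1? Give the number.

The MRCA of Taxon63 and Taxon1 is the node subtending ((Taxon49,(Taxon45,(Taxon4,((Taxon1,(Taxon13,(Taxon17,Taxon46))),(Taxon25,Taxon53))))),((Taxon40,Taxon66),(Taxon63,(Taxon59,Taxon10)))).
That clade contains 14 terminal taxa: Taxon1, Taxon10, Taxon13, Taxon17, Taxon25, Taxon4, Taxon40, Taxon45, Taxon46, Taxon49, Taxon53, Taxon59, Taxon63, Taxon66.

14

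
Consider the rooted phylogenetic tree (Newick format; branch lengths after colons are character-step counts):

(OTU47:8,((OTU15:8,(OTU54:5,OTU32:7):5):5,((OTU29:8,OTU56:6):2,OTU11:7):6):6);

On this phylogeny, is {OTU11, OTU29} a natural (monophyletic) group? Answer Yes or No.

No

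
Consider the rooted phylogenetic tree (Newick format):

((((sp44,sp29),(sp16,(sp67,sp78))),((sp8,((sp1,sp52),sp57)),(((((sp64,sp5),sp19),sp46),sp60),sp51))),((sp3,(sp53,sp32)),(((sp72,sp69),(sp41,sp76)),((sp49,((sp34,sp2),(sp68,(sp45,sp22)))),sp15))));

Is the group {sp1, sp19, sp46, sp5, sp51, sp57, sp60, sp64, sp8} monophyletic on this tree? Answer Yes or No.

The MRCA of the listed taxa subtends ((sp8,((sp1,sp52),sp57)),(((((sp64,sp5),sp19),sp46),sp60),sp51)).
That clade also contains sp52, which is not in the proposed group, so the group is not monophyletic.

No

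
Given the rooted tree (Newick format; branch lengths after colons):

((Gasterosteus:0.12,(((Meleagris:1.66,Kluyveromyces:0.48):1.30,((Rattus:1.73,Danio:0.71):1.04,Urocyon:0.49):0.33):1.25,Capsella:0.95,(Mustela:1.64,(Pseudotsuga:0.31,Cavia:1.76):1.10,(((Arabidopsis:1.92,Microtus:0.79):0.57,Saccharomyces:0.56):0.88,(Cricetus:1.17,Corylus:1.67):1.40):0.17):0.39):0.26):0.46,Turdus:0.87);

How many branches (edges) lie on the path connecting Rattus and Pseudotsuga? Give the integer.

7

The MRCA of Rattus and Pseudotsuga is the node subtending (((Meleagris,Kluyveromyces),((Rattus,Danio),Urocyon)),Capsella,(Mustela,(Pseudotsuga,Cavia),(((Arabidopsis,Microtus),Saccharomyces),(Cricetus,Corylus)))).
From Rattus up to that node: 4 branches. From Pseudotsuga up to the same node: 3 branches. Total: 4 + 3 = 7.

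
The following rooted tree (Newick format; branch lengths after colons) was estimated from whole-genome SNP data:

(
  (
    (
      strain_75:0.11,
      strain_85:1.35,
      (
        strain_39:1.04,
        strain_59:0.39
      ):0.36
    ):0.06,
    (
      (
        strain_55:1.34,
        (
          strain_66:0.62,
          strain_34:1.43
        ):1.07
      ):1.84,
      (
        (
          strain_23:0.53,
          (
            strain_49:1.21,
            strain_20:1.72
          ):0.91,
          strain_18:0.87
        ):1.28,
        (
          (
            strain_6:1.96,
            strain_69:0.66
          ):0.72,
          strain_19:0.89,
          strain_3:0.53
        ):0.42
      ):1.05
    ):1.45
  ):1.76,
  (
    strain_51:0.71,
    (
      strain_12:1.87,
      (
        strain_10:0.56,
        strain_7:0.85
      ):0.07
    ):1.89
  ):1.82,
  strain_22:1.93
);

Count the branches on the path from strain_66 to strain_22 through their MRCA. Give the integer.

6

The MRCA of strain_66 and strain_22 is the root of the tree.
From strain_66 up to that node: 5 branches. From strain_22 up to the same node: 1 branch. Total: 5 + 1 = 6.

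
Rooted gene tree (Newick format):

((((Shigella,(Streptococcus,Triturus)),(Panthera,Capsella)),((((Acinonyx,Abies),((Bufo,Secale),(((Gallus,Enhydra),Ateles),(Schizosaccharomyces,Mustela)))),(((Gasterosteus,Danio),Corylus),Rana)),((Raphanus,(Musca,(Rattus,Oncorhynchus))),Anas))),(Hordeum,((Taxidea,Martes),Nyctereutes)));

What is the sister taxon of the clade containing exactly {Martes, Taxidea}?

The clade containing exactly {Martes, Taxidea} attaches to the tree at the node subtending ((Taxidea,Martes),Nyctereutes).
The other lineage descending from that same node — the sister group — is the single tip Nyctereutes.

Nyctereutes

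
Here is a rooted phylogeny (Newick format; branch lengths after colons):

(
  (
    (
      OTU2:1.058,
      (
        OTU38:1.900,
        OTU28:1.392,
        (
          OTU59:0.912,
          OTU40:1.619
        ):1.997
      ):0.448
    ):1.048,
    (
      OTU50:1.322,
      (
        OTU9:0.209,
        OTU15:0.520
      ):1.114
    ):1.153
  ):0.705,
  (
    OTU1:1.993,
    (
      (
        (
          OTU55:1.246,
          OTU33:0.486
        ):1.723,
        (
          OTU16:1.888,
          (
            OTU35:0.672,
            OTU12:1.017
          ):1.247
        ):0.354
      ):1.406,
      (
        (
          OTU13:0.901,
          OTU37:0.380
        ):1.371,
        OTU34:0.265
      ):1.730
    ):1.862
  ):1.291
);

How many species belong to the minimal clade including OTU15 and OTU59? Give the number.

8

The MRCA of OTU15 and OTU59 is the node subtending ((OTU2,(OTU38,OTU28,(OTU59,OTU40))),(OTU50,(OTU9,OTU15))).
That clade contains 8 terminal taxa: OTU15, OTU2, OTU28, OTU38, OTU40, OTU50, OTU59, OTU9.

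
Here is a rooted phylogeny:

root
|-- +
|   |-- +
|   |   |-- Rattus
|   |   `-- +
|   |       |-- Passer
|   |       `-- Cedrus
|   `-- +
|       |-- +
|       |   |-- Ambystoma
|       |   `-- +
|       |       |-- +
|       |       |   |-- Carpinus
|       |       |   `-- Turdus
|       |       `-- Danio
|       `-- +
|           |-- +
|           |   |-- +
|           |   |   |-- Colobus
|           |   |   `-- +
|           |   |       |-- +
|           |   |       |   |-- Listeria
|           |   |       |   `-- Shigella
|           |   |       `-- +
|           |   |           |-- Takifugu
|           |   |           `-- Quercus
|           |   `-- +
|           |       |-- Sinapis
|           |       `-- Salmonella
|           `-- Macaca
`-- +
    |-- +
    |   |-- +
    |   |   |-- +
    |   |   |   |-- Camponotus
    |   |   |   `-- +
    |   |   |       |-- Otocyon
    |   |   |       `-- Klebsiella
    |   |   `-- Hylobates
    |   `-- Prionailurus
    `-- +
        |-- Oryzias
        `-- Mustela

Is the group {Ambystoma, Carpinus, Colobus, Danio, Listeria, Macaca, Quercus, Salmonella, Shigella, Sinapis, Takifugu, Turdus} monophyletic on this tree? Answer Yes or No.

The most recent common ancestor of these taxa subtends ((Ambystoma,((Carpinus,Turdus),Danio)),(((Colobus,((Listeria,Shigella),(Takifugu,Quercus))),(Sinapis,Salmonella)),Macaca)).
That clade has exactly 12 tips — every listed taxon and nothing else — so the group is monophyletic.

Yes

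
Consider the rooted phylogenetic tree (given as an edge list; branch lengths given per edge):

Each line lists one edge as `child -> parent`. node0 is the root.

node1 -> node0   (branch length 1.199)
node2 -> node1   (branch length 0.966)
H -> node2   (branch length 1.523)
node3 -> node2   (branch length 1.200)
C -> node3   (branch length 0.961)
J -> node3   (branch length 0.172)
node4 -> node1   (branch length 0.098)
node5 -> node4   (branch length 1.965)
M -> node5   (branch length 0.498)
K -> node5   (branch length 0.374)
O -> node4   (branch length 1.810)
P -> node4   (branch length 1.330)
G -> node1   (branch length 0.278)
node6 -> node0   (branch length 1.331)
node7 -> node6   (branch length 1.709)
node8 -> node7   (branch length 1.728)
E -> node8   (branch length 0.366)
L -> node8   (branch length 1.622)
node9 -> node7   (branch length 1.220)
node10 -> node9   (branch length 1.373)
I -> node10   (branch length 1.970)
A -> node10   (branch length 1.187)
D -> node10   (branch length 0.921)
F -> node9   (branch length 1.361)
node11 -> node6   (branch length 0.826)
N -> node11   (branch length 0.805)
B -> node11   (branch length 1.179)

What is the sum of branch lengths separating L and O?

9.497

The path runs L → … → MRCA → … → O; the MRCA is the root of the tree.
Branch lengths along that path: 1.622 + 1.728 + 1.709 + 1.331 + 1.199 + 0.098 + 1.810 = 9.497.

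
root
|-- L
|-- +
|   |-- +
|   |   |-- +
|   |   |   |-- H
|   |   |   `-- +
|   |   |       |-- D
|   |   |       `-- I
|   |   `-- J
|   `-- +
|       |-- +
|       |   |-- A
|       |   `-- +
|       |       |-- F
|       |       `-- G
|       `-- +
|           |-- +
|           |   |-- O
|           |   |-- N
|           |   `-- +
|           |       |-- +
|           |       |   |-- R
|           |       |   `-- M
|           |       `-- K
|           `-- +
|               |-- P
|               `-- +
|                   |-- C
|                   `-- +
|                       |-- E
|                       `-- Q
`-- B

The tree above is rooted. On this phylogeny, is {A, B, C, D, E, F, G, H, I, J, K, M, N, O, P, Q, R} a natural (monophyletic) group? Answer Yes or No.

No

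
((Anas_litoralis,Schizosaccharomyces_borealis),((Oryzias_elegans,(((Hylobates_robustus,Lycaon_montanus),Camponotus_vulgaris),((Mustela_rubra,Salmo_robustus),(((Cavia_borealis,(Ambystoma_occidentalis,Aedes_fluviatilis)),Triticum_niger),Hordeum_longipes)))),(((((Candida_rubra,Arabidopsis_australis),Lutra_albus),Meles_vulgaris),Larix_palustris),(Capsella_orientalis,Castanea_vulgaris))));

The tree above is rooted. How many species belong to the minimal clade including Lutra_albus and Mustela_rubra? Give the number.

The MRCA of Lutra_albus and Mustela_rubra is the node subtending ((Oryzias_elegans,(((Hylobates_robustus,Lycaon_montanus),Camponotus_vulgaris),((Mustela_rubra,Salmo_robustus),(((Cavia_borealis,(Ambystoma_occidentalis,Aedes_fluviatilis)),Triticum_niger),Hordeum_longipes)))),(((((Candida_rubra,Arabidopsis_australis),Lutra_albus),Meles_vulgaris),Larix_palustris),(Capsella_orientalis,Castanea_vulgaris))).
That clade contains 18 terminal taxa: Aedes_fluviatilis, Ambystoma_occidentalis, Arabidopsis_australis, Camponotus_vulgaris, Candida_rubra, Capsella_orientalis, Castanea_vulgaris, Cavia_borealis, Hordeum_longipes, Hylobates_robustus, Larix_palustris, Lutra_albus, Lycaon_montanus, Meles_vulgaris, Mustela_rubra, Oryzias_elegans, Salmo_robustus, Triticum_niger.

18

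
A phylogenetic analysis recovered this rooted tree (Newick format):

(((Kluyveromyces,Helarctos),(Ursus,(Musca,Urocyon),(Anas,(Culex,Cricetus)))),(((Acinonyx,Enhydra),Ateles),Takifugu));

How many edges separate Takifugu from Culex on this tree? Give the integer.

7

The MRCA of Takifugu and Culex is the root of the tree.
From Takifugu up to that node: 2 branches. From Culex up to the same node: 5 branches. Total: 2 + 5 = 7.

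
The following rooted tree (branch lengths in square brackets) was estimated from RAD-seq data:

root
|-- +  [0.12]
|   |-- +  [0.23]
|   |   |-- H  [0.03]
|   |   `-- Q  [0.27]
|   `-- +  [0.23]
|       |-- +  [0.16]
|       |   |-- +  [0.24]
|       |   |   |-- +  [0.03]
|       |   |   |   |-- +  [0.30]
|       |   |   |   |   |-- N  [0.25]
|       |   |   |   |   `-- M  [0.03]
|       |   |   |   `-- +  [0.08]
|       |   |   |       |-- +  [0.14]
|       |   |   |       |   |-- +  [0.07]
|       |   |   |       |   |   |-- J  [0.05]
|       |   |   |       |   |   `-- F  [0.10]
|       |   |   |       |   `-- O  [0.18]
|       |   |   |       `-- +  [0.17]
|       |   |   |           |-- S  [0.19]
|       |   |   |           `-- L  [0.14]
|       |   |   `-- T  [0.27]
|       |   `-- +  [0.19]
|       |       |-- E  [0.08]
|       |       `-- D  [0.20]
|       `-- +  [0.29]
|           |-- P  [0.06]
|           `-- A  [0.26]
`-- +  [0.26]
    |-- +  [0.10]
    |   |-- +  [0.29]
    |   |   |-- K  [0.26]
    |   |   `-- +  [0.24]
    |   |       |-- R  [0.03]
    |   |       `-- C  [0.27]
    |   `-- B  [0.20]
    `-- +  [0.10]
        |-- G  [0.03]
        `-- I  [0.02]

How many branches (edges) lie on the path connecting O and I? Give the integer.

11

The MRCA of O and I is the root of the tree.
From O up to that node: 8 branches. From I up to the same node: 3 branches. Total: 8 + 3 = 11.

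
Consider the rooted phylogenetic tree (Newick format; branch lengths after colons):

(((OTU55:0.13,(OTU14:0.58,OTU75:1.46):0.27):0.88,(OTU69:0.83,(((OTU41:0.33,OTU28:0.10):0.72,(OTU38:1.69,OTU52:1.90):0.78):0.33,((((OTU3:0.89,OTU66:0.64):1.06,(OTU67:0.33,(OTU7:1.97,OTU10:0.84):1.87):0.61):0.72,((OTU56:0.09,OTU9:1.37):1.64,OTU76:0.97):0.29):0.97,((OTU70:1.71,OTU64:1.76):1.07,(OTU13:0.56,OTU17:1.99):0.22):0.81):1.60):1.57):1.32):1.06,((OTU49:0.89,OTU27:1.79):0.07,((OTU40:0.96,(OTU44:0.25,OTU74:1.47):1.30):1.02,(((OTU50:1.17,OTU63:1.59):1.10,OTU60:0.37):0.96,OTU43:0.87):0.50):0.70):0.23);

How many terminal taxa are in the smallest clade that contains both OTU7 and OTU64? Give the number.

The MRCA of OTU7 and OTU64 is the node subtending ((((OTU3,OTU66),(OTU67,(OTU7,OTU10))),((OTU56,OTU9),OTU76)),((OTU70,OTU64),(OTU13,OTU17))).
That clade contains 12 terminal taxa: OTU10, OTU13, OTU17, OTU3, OTU56, OTU64, OTU66, OTU67, OTU7, OTU70, OTU76, OTU9.

12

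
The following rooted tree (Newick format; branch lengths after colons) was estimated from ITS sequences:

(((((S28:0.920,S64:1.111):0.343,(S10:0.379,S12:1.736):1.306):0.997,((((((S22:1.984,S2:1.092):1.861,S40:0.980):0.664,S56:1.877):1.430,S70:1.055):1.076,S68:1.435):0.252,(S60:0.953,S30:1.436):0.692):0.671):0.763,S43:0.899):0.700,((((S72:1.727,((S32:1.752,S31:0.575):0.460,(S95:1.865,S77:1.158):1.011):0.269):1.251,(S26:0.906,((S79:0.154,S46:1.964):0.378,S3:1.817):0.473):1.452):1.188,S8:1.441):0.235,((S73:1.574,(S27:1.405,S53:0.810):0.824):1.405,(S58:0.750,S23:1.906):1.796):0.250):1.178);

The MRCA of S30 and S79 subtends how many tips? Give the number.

The MRCA of S30 and S79 is the root, so the clade is the entire tree.
That clade contains 28 terminal taxa: S10, S12, S2, S22, S23, S26, S27, S28, S3, S30, S31, S32, S40, S43, S46, S53, S56, S58, S60, S64, S68, S70, S72, S73, S77, S79, S8, S95.

28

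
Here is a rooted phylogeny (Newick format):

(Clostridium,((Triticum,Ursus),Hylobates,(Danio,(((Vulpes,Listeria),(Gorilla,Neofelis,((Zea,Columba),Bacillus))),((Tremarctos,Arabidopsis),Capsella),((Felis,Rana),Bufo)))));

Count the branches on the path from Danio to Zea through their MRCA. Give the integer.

The MRCA of Danio and Zea is the node subtending (Danio,(((Vulpes,Listeria),(Gorilla,Neofelis,((Zea,Columba),Bacillus))),((Tremarctos,Arabidopsis),Capsella),((Felis,Rana),Bufo))).
From Danio up to that node: 1 branch. From Zea up to the same node: 6 branches. Total: 1 + 6 = 7.

7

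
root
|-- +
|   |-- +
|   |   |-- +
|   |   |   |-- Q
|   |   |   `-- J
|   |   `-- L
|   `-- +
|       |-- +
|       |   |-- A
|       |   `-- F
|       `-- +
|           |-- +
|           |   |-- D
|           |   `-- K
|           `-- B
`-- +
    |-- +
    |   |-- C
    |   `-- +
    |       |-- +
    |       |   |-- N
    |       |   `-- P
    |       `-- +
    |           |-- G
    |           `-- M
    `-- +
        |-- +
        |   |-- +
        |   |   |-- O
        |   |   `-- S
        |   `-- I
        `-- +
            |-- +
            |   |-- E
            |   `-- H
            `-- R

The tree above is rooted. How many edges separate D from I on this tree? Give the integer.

The MRCA of D and I is the root of the tree.
From D up to that node: 5 branches. From I up to the same node: 4 branches. Total: 5 + 4 = 9.

9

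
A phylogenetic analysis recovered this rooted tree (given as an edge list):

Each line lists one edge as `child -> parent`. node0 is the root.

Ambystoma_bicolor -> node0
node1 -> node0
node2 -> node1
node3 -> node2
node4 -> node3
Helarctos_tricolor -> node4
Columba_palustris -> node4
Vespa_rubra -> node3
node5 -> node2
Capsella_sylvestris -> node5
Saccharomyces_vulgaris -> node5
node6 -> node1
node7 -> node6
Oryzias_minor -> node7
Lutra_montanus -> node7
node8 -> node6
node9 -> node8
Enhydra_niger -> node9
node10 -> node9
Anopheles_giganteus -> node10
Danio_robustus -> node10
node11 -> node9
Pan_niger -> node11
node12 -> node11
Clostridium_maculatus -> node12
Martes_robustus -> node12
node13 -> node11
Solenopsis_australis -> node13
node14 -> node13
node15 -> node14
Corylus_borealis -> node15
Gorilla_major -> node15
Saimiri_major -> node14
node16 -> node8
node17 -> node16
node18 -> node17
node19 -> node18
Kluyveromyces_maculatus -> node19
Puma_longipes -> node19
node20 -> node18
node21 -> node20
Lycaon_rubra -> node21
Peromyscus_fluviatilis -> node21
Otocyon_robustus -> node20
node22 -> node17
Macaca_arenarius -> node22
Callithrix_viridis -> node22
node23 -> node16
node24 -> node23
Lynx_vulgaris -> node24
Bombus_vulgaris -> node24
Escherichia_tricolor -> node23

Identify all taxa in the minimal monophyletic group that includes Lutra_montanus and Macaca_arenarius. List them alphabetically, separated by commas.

Anopheles_giganteus, Bombus_vulgaris, Callithrix_viridis, Clostridium_maculatus, Corylus_borealis, Danio_robustus, Enhydra_niger, Escherichia_tricolor, Gorilla_major, Kluyveromyces_maculatus, Lutra_montanus, Lycaon_rubra, Lynx_vulgaris, Macaca_arenarius, Martes_robustus, Oryzias_minor, Otocyon_robustus, Pan_niger, Peromyscus_fluviatilis, Puma_longipes, Saimiri_major, Solenopsis_australis

Tracing Lutra_montanus: it sits inside (Oryzias_minor,Lutra_montanus).
Tracing Macaca_arenarius: it sits inside (Macaca_arenarius,Callithrix_viridis).
The smallest clade enclosing both is ((Oryzias_minor,Lutra_montanus),((Enhydra_niger,(Anopheles_giganteus,Danio_robustus),(Pan_niger,(Clostridium_maculatus,Martes_robustus),(Solenopsis_australis,((Corylus_borealis,Gorilla_major),Saimiri_major)))),((((Kluyveromyces_maculatus,Puma_longipes),((Lycaon_rubra,Peromyscus_fluviatilis),Otocyon_robustus)),(Macaca_arenarius,Callithrix_viridis)),((Lynx_vulgaris,Bombus_vulgaris),Escherichia_tricolor)))); the answer is its 22 terminal taxa in alphabetical order.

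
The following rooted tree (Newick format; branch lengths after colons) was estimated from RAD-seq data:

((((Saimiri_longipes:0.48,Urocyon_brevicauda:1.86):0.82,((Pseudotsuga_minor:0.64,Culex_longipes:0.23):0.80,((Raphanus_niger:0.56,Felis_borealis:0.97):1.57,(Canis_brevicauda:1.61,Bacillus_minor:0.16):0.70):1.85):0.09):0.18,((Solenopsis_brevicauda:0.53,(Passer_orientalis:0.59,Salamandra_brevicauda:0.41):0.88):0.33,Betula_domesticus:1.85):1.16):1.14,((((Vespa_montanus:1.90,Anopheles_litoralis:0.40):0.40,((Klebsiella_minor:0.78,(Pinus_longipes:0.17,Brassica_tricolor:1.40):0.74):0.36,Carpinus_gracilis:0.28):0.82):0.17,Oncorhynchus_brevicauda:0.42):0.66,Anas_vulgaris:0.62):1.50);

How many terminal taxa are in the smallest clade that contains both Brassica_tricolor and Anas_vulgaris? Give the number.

8

The MRCA of Brassica_tricolor and Anas_vulgaris is the node subtending ((((Vespa_montanus,Anopheles_litoralis),((Klebsiella_minor,(Pinus_longipes,Brassica_tricolor)),Carpinus_gracilis)),Oncorhynchus_brevicauda),Anas_vulgaris).
That clade contains 8 terminal taxa: Anas_vulgaris, Anopheles_litoralis, Brassica_tricolor, Carpinus_gracilis, Klebsiella_minor, Oncorhynchus_brevicauda, Pinus_longipes, Vespa_montanus.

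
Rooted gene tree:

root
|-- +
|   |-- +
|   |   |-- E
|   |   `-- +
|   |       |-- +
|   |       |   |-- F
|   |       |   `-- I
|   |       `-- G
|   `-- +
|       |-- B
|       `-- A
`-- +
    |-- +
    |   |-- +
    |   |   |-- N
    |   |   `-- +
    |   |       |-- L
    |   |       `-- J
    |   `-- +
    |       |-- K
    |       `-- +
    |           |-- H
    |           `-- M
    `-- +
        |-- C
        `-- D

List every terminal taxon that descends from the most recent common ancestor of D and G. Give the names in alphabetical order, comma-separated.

A, B, C, D, E, F, G, H, I, J, K, L, M, N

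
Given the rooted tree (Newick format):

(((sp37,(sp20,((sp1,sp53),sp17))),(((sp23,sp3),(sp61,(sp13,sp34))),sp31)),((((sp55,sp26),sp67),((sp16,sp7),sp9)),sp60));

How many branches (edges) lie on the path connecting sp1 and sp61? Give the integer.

The MRCA of sp1 and sp61 is the node subtending ((sp37,(sp20,((sp1,sp53),sp17))),(((sp23,sp3),(sp61,(sp13,sp34))),sp31)).
From sp1 up to that node: 5 branches. From sp61 up to the same node: 4 branches. Total: 5 + 4 = 9.

9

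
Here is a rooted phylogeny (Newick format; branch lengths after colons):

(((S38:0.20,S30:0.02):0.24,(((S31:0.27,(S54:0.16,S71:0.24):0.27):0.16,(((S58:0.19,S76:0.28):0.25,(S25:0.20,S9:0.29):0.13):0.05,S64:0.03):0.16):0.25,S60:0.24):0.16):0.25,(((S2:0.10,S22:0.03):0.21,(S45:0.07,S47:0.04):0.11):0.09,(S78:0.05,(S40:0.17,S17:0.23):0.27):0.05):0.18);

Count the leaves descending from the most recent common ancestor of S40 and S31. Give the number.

18

The MRCA of S40 and S31 is the root, so the clade is the entire tree.
That clade contains 18 terminal taxa: S17, S2, S22, S25, S30, S31, S38, S40, S45, S47, S54, S58, S60, S64, S71, S76, S78, S9.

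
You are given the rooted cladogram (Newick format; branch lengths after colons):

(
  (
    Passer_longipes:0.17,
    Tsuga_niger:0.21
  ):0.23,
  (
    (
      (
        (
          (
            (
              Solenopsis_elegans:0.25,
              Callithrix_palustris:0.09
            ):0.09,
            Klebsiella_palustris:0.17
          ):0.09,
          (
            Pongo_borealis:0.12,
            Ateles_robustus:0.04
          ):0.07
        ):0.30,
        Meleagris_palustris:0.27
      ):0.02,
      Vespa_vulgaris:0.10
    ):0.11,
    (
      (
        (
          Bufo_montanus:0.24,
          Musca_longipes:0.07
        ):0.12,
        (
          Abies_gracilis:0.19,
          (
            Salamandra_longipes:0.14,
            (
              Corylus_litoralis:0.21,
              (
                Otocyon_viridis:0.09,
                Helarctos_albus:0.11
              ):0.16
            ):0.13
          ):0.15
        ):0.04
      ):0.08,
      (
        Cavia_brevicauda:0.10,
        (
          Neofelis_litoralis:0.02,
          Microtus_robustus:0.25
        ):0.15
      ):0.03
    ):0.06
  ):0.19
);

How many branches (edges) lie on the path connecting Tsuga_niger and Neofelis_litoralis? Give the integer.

7

The MRCA of Tsuga_niger and Neofelis_litoralis is the root of the tree.
From Tsuga_niger up to that node: 2 branches. From Neofelis_litoralis up to the same node: 5 branches. Total: 2 + 5 = 7.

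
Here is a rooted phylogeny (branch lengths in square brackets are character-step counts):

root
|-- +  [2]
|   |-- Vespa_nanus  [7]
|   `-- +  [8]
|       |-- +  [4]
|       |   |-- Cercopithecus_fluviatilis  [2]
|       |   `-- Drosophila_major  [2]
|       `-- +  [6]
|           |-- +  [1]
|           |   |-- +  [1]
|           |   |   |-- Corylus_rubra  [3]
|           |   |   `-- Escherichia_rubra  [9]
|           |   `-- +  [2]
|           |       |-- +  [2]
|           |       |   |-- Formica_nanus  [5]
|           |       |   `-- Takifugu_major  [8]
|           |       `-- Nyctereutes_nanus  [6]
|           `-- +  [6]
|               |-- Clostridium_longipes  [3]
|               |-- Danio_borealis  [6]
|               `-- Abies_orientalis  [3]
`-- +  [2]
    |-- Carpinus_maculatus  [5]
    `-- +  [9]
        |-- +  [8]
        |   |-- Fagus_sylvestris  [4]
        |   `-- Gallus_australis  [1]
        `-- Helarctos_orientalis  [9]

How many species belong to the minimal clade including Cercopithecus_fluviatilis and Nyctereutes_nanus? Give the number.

10

The MRCA of Cercopithecus_fluviatilis and Nyctereutes_nanus is the node subtending ((Cercopithecus_fluviatilis,Drosophila_major),(((Corylus_rubra,Escherichia_rubra),((Formica_nanus,Takifugu_major),Nyctereutes_nanus)),(Clostridium_longipes,Danio_borealis,Abies_orientalis))).
That clade contains 10 terminal taxa: Abies_orientalis, Cercopithecus_fluviatilis, Clostridium_longipes, Corylus_rubra, Danio_borealis, Drosophila_major, Escherichia_rubra, Formica_nanus, Nyctereutes_nanus, Takifugu_major.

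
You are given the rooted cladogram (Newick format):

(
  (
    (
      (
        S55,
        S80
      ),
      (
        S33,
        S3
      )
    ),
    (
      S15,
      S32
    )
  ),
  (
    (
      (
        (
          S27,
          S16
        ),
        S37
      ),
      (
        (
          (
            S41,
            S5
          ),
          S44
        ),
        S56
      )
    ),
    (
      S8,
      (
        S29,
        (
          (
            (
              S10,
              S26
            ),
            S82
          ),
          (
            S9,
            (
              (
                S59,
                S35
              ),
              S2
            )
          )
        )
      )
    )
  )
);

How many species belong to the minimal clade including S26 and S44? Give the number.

16

The MRCA of S26 and S44 is the node subtending ((((S27,S16),S37),(((S41,S5),S44),S56)),(S8,(S29,(((S10,S26),S82),(S9,((S59,S35),S2)))))).
That clade contains 16 terminal taxa: S10, S16, S2, S26, S27, S29, S35, S37, S41, S44, S5, S56, S59, S8, S82, S9.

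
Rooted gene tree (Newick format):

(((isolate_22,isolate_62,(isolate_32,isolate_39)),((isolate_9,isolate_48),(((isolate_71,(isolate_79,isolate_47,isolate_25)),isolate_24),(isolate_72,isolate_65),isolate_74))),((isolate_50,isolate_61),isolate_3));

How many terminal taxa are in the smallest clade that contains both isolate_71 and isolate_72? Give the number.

8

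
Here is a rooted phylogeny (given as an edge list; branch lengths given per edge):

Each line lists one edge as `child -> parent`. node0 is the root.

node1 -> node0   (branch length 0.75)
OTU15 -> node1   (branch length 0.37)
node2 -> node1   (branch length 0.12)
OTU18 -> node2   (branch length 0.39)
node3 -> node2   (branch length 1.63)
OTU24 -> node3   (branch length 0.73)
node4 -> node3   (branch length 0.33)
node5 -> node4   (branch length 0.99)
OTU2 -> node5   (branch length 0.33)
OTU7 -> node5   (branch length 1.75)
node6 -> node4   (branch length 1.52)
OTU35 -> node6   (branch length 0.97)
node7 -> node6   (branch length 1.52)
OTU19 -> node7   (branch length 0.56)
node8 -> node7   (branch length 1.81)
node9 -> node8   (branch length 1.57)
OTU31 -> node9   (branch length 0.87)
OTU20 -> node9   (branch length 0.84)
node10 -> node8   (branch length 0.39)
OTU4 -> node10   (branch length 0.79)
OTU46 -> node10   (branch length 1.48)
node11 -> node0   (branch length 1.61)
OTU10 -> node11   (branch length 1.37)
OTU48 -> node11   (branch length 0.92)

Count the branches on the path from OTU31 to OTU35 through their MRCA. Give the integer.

5

The MRCA of OTU31 and OTU35 is the node subtending (OTU35,(OTU19,((OTU31,OTU20),(OTU4,OTU46)))).
From OTU31 up to that node: 4 branches. From OTU35 up to the same node: 1 branch. Total: 4 + 1 = 5.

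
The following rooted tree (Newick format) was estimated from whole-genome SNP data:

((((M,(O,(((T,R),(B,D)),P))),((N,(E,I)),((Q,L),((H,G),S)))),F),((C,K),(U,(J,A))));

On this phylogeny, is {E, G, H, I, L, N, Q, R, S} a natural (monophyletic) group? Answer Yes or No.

No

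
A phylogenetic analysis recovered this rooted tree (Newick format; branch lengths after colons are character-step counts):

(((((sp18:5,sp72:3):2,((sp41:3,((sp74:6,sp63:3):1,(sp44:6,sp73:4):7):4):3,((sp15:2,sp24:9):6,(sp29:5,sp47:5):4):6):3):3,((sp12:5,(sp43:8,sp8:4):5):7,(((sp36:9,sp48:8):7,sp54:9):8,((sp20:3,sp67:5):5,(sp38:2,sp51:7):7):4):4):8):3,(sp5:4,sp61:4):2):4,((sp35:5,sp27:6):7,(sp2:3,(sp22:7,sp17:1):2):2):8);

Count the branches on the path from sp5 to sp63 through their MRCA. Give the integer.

9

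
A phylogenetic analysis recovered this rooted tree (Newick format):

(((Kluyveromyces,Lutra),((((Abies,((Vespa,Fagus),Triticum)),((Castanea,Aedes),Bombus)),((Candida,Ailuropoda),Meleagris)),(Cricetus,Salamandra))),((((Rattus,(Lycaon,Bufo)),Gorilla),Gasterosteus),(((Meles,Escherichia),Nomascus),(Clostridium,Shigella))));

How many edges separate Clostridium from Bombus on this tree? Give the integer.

10

The MRCA of Clostridium and Bombus is the root of the tree.
From Clostridium up to that node: 4 branches. From Bombus up to the same node: 6 branches. Total: 4 + 6 = 10.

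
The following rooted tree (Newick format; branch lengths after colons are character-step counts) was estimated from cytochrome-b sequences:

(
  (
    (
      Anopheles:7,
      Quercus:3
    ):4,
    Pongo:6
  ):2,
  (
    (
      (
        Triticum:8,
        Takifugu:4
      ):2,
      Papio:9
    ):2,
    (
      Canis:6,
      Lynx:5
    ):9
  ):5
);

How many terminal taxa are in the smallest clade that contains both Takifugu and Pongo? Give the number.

The MRCA of Takifugu and Pongo is the root, so the clade is the entire tree.
That clade contains 8 terminal taxa: Anopheles, Canis, Lynx, Papio, Pongo, Quercus, Takifugu, Triticum.

8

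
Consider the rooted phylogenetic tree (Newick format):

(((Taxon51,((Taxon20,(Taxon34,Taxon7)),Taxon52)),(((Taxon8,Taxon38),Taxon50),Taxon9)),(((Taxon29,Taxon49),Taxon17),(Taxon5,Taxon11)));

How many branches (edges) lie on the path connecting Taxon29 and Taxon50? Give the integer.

8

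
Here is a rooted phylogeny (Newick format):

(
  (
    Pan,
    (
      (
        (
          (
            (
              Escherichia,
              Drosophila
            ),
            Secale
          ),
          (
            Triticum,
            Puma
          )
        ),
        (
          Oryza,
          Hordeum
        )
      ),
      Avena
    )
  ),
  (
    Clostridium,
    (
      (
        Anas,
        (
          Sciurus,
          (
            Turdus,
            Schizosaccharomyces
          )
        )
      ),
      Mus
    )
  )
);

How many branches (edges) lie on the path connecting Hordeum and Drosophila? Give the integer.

6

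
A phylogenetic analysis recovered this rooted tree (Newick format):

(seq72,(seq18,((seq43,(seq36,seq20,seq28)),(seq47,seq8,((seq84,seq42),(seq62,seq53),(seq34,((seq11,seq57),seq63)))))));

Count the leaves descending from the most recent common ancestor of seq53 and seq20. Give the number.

14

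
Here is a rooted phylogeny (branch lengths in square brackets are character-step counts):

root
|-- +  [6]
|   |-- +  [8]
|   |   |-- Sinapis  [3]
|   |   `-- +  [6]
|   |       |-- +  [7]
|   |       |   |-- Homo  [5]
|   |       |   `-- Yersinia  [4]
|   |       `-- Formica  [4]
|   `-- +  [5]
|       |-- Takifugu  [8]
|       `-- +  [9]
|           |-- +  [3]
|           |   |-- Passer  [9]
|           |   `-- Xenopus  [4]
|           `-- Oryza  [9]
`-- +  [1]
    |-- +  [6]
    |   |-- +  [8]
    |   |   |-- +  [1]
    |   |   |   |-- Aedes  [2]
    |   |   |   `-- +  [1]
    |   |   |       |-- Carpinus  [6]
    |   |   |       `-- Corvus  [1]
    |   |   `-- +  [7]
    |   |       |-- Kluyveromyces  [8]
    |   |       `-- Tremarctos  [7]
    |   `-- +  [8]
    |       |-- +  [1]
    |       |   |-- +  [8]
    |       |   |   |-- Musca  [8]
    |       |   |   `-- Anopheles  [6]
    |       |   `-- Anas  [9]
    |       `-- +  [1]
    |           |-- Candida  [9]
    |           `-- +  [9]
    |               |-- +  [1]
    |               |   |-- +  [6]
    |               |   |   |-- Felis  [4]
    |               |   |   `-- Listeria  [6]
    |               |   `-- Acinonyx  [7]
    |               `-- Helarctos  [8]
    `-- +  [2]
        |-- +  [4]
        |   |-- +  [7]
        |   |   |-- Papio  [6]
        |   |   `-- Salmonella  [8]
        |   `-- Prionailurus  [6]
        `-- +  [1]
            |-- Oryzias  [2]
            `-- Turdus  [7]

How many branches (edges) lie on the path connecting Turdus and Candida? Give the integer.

7

The MRCA of Turdus and Candida is the node subtending ((((Aedes,(Carpinus,Corvus)),(Kluyveromyces,Tremarctos)),(((Musca,Anopheles),Anas),(Candida,(((Felis,Listeria),Acinonyx),Helarctos)))),(((Papio,Salmonella),Prionailurus),(Oryzias,Turdus))).
From Turdus up to that node: 3 branches. From Candida up to the same node: 4 branches. Total: 3 + 4 = 7.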